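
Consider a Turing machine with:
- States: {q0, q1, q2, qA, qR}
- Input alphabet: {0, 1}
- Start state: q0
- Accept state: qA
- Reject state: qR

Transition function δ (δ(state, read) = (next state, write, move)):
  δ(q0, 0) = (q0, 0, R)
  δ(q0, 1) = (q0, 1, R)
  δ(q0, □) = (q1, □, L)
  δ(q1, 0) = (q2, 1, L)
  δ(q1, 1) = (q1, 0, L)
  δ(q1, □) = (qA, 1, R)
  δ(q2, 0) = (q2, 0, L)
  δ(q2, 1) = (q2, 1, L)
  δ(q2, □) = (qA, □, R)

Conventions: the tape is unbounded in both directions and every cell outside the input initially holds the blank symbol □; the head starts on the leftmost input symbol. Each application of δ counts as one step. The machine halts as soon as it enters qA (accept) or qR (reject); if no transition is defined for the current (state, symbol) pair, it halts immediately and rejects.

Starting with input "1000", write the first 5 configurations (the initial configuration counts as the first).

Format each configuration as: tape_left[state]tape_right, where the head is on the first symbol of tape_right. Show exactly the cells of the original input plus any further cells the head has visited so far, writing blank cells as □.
Step 0: [q0]1000 (head at position 0)
Step 1: δ(q0, 1) = (q0, 1, R)  ⊢  1[q0]000 (head at position 1)
Step 2: δ(q0, 0) = (q0, 0, R)  ⊢  10[q0]00 (head at position 2)
Step 3: δ(q0, 0) = (q0, 0, R)  ⊢  100[q0]0 (head at position 3)
Step 4: δ(q0, 0) = (q0, 0, R)  ⊢  1000[q0]□ (head at position 4)

Final answer: [q0]1000 ⊢ 1[q0]000 ⊢ 10[q0]00 ⊢ 100[q0]0 ⊢ 1000[q0]□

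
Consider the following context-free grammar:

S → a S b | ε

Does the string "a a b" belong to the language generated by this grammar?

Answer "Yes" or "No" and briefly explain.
Every derivation applies S → a S b some number n of times and then S → ε, producing a^n b^n with equally many a's and b's. The string a a b has two a's but only one b, so it cannot be derived.

Final answer: No - no valid derivation exists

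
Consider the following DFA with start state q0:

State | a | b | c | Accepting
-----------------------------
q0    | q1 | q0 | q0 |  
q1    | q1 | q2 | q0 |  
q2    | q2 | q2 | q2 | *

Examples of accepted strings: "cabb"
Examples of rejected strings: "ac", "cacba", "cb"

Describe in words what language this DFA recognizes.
strings over {a,b,c} containing 'ab' as substring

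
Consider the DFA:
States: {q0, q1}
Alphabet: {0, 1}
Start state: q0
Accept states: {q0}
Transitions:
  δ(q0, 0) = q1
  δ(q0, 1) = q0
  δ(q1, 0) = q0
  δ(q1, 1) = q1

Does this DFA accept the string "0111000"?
Processing string "0111000":
  q0 --0--> q1
  q1 --1--> q1
  q1 --1--> q1
  q1 --1--> q1
  q1 --0--> q0
  q0 --0--> q1
  q1 --0--> q0
Final state: q0
Accept states: {q0}
q0 is an accept state, so the string is accepted.

Final answer: Yes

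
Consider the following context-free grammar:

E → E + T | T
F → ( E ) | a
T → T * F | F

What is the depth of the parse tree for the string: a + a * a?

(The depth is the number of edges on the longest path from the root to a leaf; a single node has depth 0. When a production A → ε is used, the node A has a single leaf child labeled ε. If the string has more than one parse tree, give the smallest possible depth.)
The grammar is unambiguous; the parse tree of a + a * a is:
E → E + T at the root (depth 0).
  Left E (depth 1) → T (2) → F (3) → a (4).
  Right T (depth 1) → T * F; that T (2) → F (3) → a (4); F (2) → a (3).
The longest root-to-leaf paths have 4 edges.
Depth = 4.

Final answer: 4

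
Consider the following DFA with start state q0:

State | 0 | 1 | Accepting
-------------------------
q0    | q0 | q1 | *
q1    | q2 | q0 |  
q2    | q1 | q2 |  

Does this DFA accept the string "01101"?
Start in q0.
Read '0': q0 → q0
Read '1': q0 → q1
Read '1': q1 → q0
Read '0': q0 → q0
Read '1': q0 → q1
Final state q1 is not accepting, so the string is rejected.

Final answer: No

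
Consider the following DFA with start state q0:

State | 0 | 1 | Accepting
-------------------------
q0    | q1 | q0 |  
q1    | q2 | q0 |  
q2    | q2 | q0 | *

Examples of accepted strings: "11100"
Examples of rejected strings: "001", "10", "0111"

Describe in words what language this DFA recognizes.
binary strings ending with '00'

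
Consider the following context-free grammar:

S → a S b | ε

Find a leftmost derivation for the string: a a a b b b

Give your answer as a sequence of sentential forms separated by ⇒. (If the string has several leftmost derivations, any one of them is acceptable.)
Start with S.
Step 1: the leftmost non-terminal is S; apply S → a S b:  a S b
Step 2: the leftmost non-terminal is S; apply S → a S b:  a a S b b
Step 3: the leftmost non-terminal is S; apply S → a S b:  a a a S b b b
Step 4: the leftmost non-terminal is S; apply S → ε:  a a a b b b

Final answer: S ⇒ a S b ⇒ a a S b b ⇒ a a a S b b b ⇒ a a a b b b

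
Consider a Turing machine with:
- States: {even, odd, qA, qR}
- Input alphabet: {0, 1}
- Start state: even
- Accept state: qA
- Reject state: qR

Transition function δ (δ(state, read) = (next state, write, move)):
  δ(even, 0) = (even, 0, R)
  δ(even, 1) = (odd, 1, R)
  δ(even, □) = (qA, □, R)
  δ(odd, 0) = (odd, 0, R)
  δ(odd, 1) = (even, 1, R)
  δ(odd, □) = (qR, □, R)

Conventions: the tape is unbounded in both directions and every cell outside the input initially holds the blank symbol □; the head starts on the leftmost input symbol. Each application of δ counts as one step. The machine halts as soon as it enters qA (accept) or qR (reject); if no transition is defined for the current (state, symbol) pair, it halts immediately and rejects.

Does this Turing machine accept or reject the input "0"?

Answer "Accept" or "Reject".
Step 0: [even]0 (head at position 0)
Step 1: δ(even, 0) = (even, 0, R)  ⊢  0[even]□ (head at position 1)
Step 2: δ(even, □) = (qA, □, R)  ⊢  0□[qA]□ (head at position 2)
The machine is in qA, so it halts and accepts.

Final answer: Accept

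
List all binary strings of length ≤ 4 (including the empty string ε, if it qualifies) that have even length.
Checking every binary string of length 0 to 4:
  Length 0: accepted: ε | rejected: (none)
  Length 1: accepted: (none) | rejected: 0, 1
  Length 2: accepted: 00, 01, 10, 11 | rejected: (none)
  Length 3: accepted: (none) | rejected: 000, 001, 010, 011, 100, 101, 110, 111
  Length 4: accepted: 0000, 0001, 0010, 0011, 0100, 0101, 0110, 0111, 1000, 1001, 1010, 1011, 1100, 1101, 1110, 1111 | rejected: (none)
Total: 21 string(s).

Final answer: ε, 00, 01, 10, 11, 0000, 0001, 0010, 0011, 0100, 0101, 0110, 0111, 1000, 1001, 1010, 1011, 1100, 1101, 1110, 1111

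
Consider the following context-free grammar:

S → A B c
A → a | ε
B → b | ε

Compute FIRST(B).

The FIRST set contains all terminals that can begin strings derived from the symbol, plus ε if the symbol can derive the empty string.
B → b contributes b; B → ε makes B nullable, contributing ε. FIRST(B) = {b, ε}.

Final answer: {b, ε}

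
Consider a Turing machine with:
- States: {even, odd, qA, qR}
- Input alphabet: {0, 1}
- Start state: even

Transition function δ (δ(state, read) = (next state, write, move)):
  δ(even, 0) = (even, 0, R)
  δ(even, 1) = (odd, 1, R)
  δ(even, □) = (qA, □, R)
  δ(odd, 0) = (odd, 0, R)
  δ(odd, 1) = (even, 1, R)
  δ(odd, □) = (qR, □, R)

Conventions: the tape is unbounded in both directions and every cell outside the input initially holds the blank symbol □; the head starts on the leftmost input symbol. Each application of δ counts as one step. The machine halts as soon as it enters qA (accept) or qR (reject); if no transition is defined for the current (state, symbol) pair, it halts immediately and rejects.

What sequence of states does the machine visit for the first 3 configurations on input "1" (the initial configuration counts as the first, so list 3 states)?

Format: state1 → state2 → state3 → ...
Step 0: [even]1 (head at position 0)
Step 1: δ(even, 1) = (odd, 1, R)  ⊢  1[odd]□ (head at position 1)
Step 2: δ(odd, □) = (qR, □, R)  ⊢  1□[qR]□ (head at position 2)
Reading off the states of these 3 configurations: even → odd → qR

Final answer: even → odd → qR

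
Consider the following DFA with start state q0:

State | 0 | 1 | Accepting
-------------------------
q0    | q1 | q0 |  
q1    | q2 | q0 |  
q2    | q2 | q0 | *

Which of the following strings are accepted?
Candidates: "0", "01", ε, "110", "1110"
"0": q0 → q1; q1 is not accepting → rejected
"01": q0 → q1 → q0; q0 is not accepting → rejected
ε: q0; q0 is not accepting → rejected
"110": q0 → q0 → q0 → q1; q1 is not accepting → rejected
"1110": q0 → q0 → q0 → q0 → q1; q1 is not accepting → rejected

Final answer: None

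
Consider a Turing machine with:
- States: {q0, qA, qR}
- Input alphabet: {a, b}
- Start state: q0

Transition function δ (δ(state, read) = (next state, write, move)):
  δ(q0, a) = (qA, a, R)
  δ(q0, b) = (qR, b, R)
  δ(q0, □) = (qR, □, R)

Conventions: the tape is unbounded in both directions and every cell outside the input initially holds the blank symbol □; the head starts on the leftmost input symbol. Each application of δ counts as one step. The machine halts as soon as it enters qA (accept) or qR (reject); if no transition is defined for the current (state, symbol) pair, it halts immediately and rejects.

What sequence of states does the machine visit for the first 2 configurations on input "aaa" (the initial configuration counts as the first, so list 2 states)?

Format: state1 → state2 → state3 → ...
Step 0: [q0]aaa (head at position 0)
Step 1: δ(q0, a) = (qA, a, R)  ⊢  a[qA]aa (head at position 1)
Reading off the states of these 2 configurations: q0 → qA

Final answer: q0 → qA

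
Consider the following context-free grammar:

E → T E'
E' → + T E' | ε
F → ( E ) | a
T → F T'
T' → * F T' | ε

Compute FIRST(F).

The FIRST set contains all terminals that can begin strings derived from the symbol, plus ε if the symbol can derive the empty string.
FIRST(F): F → ( E ) contributes '(' and F → a contributes 'a', so FIRST(F) = {(, a}. F is not nullable.

Final answer: {(, a}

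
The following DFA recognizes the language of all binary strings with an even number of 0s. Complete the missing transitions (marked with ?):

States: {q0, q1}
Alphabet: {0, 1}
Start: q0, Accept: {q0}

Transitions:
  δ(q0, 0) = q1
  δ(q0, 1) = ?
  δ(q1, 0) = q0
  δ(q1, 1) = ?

What each state remembers (consistent with the given transitions and accept states):
  q0: an even number of 0s has been read so far
  q1: an odd number of 0s has been read so far
Filling in the missing entries:
  δ(q0, 1): in q0 (an even number of 0s has been read so far), after reading 1 we have: an even number of 0s has been read so far → q0
  δ(q1, 1): in q1 (an odd number of 0s has been read so far), after reading 1 we have: an odd number of 0s has been read so far → q1

Final answer: δ(q0, 1) = q0; δ(q1, 1) = q1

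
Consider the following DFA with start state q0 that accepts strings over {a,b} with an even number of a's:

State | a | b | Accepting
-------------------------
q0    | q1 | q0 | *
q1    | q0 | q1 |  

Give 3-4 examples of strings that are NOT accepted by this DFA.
Any strings that end in a non-accepting state work; for example:
"a": q0 → q1; q1 is not accepting → rejected
"ba": q0 → q0 → q1; q1 is not accepting → rejected
"bab": q0 → q0 → q1 → q1; q1 is not accepting → rejected
"aaba": q0 → q1 → q0 → q0 → q1; q1 is not accepting → rejected

Final answer: "a", "ba", "bab", "aaba"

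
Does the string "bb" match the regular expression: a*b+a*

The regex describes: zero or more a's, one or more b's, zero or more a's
Yes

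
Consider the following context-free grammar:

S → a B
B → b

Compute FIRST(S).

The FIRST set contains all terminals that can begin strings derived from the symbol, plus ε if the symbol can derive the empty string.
S has the single production S → a B, whose right-hand side begins with the terminal a. So FIRST(S) = {a}.

Final answer: {a}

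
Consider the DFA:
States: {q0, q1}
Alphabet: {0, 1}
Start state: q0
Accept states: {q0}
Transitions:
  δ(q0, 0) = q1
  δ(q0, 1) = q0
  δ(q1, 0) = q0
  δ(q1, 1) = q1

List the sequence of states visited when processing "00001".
Starting at q0
Read '0': q0 -> q1
Read '0': q1 -> q0
Read '0': q0 -> q1
Read '0': q1 -> q0
Read '1': q0 -> q0

Final answer: q0 -> q1 -> q0 -> q1 -> q0 -> q0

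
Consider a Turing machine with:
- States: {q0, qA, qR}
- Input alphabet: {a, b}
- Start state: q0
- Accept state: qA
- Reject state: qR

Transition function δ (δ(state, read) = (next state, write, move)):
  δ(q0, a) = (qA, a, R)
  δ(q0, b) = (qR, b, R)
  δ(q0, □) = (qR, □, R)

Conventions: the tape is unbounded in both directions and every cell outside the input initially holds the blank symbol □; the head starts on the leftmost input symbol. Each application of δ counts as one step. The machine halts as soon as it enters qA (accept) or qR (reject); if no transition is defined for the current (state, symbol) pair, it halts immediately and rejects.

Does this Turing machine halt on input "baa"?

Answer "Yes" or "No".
Step 0: [q0]baa (head at position 0)
Step 1: δ(q0, b) = (qR, b, R)  ⊢  b[qR]aa (head at position 1)
The machine is in qR, so it halts and rejects.
It halts after 1 steps.

Final answer: Yes - halts after 1 steps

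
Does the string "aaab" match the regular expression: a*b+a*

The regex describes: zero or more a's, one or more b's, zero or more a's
Yes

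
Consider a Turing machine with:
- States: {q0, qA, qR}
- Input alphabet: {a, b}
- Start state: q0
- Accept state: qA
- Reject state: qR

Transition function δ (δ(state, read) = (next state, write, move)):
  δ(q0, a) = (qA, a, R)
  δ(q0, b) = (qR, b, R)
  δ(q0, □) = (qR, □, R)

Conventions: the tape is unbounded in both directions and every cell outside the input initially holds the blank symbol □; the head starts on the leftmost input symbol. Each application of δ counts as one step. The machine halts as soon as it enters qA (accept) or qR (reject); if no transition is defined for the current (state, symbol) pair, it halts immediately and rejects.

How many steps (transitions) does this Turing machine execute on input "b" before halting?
Step 0: [q0]b (head at position 0)
Step 1: δ(q0, b) = (qR, b, R)  ⊢  b[qR]□ (head at position 1)
The machine is in qR, so it halts and rejects.
Number of transitions executed: 1.

Final answer: 1 steps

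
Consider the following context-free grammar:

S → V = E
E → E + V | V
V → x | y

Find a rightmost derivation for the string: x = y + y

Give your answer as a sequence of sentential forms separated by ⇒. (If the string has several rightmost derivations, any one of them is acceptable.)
Start with S.
Step 1: the rightmost non-terminal is S; apply S → V = E:  V = E
Step 2: the rightmost non-terminal is E; apply E → E + V:  V = E + V
Step 3: the rightmost non-terminal is V; apply V → y:  V = E + y
Step 4: the rightmost non-terminal is E; apply E → V:  V = V + y
Step 5: the rightmost non-terminal is V; apply V → y:  V = y + y
Step 6: the rightmost non-terminal is V; apply V → x:  x = y + y

Final answer: S ⇒ V = E ⇒ V = E + V ⇒ V = E + y ⇒ V = V + y ⇒ V = y + y ⇒ x = y + y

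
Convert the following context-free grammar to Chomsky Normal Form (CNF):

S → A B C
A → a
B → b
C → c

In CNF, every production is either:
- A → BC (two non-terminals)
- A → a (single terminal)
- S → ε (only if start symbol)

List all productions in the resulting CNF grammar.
The grammar has no ε-productions or unit productions to eliminate.
A → a is already in CNF (single terminal) – keep it.
B → b is already in CNF (single terminal) – keep it.
C → c is already in CNF (single terminal) – keep it.
S → A B C has 3 symbols on the right: break it into binary productions S → A X0, X0 → B C.
Resulting CNF grammar (5 productions): A → a; B → b; C → c; S → A X0; X0 → B C

Final answer: A → a; B → b; C → c; S → A X0; X0 → B C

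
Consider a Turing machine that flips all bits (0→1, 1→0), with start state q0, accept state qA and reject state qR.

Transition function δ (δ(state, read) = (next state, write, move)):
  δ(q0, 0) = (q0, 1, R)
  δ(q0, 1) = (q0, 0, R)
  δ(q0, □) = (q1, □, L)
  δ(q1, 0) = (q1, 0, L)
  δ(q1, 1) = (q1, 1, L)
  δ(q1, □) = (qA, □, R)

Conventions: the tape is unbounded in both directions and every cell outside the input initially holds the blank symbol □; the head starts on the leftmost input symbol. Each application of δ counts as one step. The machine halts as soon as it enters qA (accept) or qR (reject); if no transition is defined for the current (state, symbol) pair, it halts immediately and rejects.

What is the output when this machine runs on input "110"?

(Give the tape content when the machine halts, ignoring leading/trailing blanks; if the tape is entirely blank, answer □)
Step 0: [q0]110 (head at position 0)
Step 1: δ(q0, 1) = (q0, 0, R)  ⊢  0[q0]10 (head at position 1)
Step 2: δ(q0, 1) = (q0, 0, R)  ⊢  00[q0]0 (head at position 2)
Step 3: δ(q0, 0) = (q0, 1, R)  ⊢  001[q0]□ (head at position 3)
Step 4: δ(q0, □) = (q1, □, L)  ⊢  00[q1]1□ (head at position 2)
Step 5: δ(q1, 1) = (q1, 1, L)  ⊢  0[q1]01□ (head at position 1)
Step 6: δ(q1, 0) = (q1, 0, L)  ⊢  [q1]001□ (head at position 0)
Step 7: δ(q1, 0) = (q1, 0, L)  ⊢  [q1]□001□ (head at position -1)
Step 8: δ(q1, □) = (qA, □, R)  ⊢  □[qA]001□ (head at position 0)
The machine is in qA, so it halts and accepts.
Tape content when halted (ignoring surrounding blanks): 001

Final answer: Output: 001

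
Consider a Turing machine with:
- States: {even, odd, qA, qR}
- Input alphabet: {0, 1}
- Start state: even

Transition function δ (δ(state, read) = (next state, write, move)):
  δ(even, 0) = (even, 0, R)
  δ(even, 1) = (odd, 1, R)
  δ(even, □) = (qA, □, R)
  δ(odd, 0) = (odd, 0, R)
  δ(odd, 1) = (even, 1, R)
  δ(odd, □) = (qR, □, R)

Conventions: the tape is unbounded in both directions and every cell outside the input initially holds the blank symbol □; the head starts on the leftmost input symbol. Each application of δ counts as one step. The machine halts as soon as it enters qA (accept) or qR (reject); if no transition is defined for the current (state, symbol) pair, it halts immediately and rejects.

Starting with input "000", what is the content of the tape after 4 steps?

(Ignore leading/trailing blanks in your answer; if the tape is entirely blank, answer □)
Step 0: [even]000 (head at position 0)
Step 1: δ(even, 0) = (even, 0, R)  ⊢  0[even]00 (head at position 1)
Step 2: δ(even, 0) = (even, 0, R)  ⊢  00[even]0 (head at position 2)
Step 3: δ(even, 0) = (even, 0, R)  ⊢  000[even]□ (head at position 3)
Step 4: δ(even, □) = (qA, □, R)  ⊢  000□[qA]□ (head at position 4)
Tape after 4 steps (ignoring surrounding blanks): 000

Final answer: Tape: 000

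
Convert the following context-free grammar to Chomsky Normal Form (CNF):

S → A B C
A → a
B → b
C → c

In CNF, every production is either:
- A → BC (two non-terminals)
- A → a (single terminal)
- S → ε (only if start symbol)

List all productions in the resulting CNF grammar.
The grammar has no ε-productions or unit productions to eliminate.
A → a is already in CNF (single terminal) – keep it.
B → b is already in CNF (single terminal) – keep it.
C → c is already in CNF (single terminal) – keep it.
S → A B C has 3 symbols on the right: break it into binary productions S → A X0, X0 → B C.
Resulting CNF grammar (5 productions): A → a; B → b; C → c; S → A X0; X0 → B C

Final answer: A → a; B → b; C → c; S → A X0; X0 → B C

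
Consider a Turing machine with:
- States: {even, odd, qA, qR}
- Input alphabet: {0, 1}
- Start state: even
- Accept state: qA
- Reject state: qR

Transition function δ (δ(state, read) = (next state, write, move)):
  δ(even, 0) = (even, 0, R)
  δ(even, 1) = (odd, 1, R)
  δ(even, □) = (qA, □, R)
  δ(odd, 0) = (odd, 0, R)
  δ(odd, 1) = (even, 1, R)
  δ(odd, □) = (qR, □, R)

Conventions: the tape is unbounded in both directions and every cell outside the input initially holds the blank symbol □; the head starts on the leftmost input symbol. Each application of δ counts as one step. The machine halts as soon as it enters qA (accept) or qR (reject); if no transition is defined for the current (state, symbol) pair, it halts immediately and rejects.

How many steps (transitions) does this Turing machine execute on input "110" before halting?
Step 0: [even]110 (head at position 0)
Step 1: δ(even, 1) = (odd, 1, R)  ⊢  1[odd]10 (head at position 1)
Step 2: δ(odd, 1) = (even, 1, R)  ⊢  11[even]0 (head at position 2)
Step 3: δ(even, 0) = (even, 0, R)  ⊢  110[even]□ (head at position 3)
Step 4: δ(even, □) = (qA, □, R)  ⊢  110□[qA]□ (head at position 4)
The machine is in qA, so it halts and accepts.
Number of transitions executed: 4.

Final answer: 4 steps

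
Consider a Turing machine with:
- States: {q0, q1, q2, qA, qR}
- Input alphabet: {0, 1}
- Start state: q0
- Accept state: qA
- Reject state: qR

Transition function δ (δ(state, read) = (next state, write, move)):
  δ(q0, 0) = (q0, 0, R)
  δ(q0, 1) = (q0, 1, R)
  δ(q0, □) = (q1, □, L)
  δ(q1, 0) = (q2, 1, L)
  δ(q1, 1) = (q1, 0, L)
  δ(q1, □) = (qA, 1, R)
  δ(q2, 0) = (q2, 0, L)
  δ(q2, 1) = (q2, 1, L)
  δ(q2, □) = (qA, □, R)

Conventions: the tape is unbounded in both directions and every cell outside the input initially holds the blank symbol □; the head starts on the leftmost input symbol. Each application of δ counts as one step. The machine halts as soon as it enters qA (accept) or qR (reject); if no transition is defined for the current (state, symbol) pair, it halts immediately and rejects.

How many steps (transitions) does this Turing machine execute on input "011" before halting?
Step 0: [q0]011 (head at position 0)
Step 1: δ(q0, 0) = (q0, 0, R)  ⊢  0[q0]11 (head at position 1)
Step 2: δ(q0, 1) = (q0, 1, R)  ⊢  01[q0]1 (head at position 2)
Step 3: δ(q0, 1) = (q0, 1, R)  ⊢  011[q0]□ (head at position 3)
Step 4: δ(q0, □) = (q1, □, L)  ⊢  01[q1]1□ (head at position 2)
Step 5: δ(q1, 1) = (q1, 0, L)  ⊢  0[q1]10□ (head at position 1)
Step 6: δ(q1, 1) = (q1, 0, L)  ⊢  [q1]000□ (head at position 0)
Step 7: δ(q1, 0) = (q2, 1, L)  ⊢  [q2]□100□ (head at position -1)
Step 8: δ(q2, □) = (qA, □, R)  ⊢  □[qA]100□ (head at position 0)
The machine is in qA, so it halts and accepts.
Number of transitions executed: 8.

Final answer: 8 steps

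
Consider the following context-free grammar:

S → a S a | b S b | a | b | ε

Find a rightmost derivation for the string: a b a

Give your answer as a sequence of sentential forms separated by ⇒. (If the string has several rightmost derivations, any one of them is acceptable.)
Start with S.
Step 1: the rightmost non-terminal is S; apply S → a S a:  a S a
Step 2: the rightmost non-terminal is S; apply S → b:  a b a

Final answer: S ⇒ a S a ⇒ a b a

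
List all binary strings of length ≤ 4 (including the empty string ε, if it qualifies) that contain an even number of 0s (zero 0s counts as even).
Checking every binary string of length 0 to 4:
  Length 0: accepted: ε | rejected: (none)
  Length 1: accepted: 1 | rejected: 0
  Length 2: accepted: 00, 11 | rejected: 01, 10
  Length 3: accepted: 001, 010, 100, 111 | rejected: 000, 011, 101, 110
  Length 4: accepted: 0000, 0011, 0101, 0110, 1001, 1010, 1100, 1111 | rejected: 0001, 0010, 0100, 0111, 1000, 1011, 1101, 1110
Total: 16 string(s).

Final answer: ε, 1, 00, 11, 001, 010, 100, 111, 0000, 0011, 0101, 0110, 1001, 1010, 1100, 1111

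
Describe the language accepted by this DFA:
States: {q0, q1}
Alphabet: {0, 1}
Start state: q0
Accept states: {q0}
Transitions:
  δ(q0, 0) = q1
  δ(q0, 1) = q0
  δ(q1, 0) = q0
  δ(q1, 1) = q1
Analyzing the DFA structure:
Start state: q0
Accept states: {q0}
Interpreting what each state remembers (checking against the transitions):
  q0: an even number of 0s has been read so far
  q1: an odd number of 0s has been read so far
  δ(q0, 0): in q0 (an even number of 0s has been read so far), after reading 0 we have: an odd number of 0s has been read so far → q1
  δ(q0, 1): in q0 (an even number of 0s has been read so far), after reading 1 we have: an even number of 0s has been read so far → q0
  δ(q1, 0): in q1 (an odd number of 0s has been read so far), after reading 0 we have: an even number of 0s has been read so far → q0
  δ(q1, 1): in q1 (an odd number of 0s has been read so far), after reading 1 we have: an odd number of 0s has been read so far → q1
A string is accepted iff it ends in {q0}, i.e. an even number of 0s has been read so far.
Language: All binary strings with an even number of 0s

Final answer: All binary strings with an even number of 0s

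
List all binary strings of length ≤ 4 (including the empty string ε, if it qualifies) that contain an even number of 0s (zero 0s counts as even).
Checking every binary string of length 0 to 4:
  Length 0: accepted: ε | rejected: (none)
  Length 1: accepted: 1 | rejected: 0
  Length 2: accepted: 00, 11 | rejected: 01, 10
  Length 3: accepted: 001, 010, 100, 111 | rejected: 000, 011, 101, 110
  Length 4: accepted: 0000, 0011, 0101, 0110, 1001, 1010, 1100, 1111 | rejected: 0001, 0010, 0100, 0111, 1000, 1011, 1101, 1110
Total: 16 string(s).

Final answer: ε, 1, 00, 11, 001, 010, 100, 111, 0000, 0011, 0101, 0110, 1001, 1010, 1100, 1111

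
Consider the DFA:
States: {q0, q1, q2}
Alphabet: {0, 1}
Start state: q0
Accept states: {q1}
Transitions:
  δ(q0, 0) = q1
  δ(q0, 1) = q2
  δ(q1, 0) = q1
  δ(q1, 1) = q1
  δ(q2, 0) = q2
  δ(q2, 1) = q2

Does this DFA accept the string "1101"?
Processing string "1101":
  q0 --1--> q2
  q2 --1--> q2
  q2 --0--> q2
  q2 --1--> q2
Final state: q2
Accept states: {q1}
q2 is not an accept state, so the string is rejected.

Final answer: No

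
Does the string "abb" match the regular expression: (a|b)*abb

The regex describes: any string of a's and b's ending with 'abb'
Yes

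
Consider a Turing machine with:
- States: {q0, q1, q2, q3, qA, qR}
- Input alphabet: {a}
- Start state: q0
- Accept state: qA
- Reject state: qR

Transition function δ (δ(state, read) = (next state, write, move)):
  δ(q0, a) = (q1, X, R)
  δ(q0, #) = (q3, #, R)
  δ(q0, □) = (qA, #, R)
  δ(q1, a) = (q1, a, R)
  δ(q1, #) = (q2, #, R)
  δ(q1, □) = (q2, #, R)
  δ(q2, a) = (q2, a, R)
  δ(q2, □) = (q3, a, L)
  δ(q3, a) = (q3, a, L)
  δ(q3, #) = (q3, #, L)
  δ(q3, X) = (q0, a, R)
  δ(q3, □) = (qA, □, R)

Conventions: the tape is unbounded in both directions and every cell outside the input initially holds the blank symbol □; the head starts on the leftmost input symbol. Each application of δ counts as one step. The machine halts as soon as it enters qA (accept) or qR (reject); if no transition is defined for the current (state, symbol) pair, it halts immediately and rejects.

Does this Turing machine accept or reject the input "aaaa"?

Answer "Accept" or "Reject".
Trace (configuration after each step, as tape_left[state]tape_right with head position):
Step 0: [q0]aaaa (head at position 0)
Step 1: X[q1]aaa (head 1)
Step 2: Xa[q1]aa (head 2)
Step 3: Xaa[q1]a (head 3)
Step 4: Xaaa[q1]□ (head 4)
Step 5: Xaaa#[q2]□ (head 5)
Step 6: Xaaa[q3]#a (head 4)
Step 7: Xaa[q3]a#a (head 3)
Step 8: Xa[q3]aa#a (head 2)
Step 9: X[q3]aaa#a (head 1)
Step 10: [q3]Xaaa#a (head 0)
Step 11: a[q0]aaa#a (head 1)
Step 12: aX[q1]aa#a (head 2)
Step 13: aXa[q1]a#a (head 3)
Step 14: aXaa[q1]#a (head 4)
Step 15: aXaa#[q2]a (head 5)
Step 16: aXaa#a[q2]□ (head 6)
Step 17: aXaa#[q3]aa (head 5)
Step 18: aXaa[q3]#aa (head 4)
Step 19: aXa[q3]a#aa (head 3)
Step 20: aX[q3]aa#aa (head 2)
Step 21: a[q3]Xaa#aa (head 1)
Step 22: aa[q0]aa#aa (head 2)
Step 23: aaX[q1]a#aa (head 3)
Step 24: aaXa[q1]#aa (head 4)
Step 25: aaXa#[q2]aa (head 5)
Step 26: aaXa#a[q2]a (head 6)
Step 27: aaXa#aa[q2]□ (head 7)
Step 28: aaXa#a[q3]aa (head 6)
Step 29: aaXa#[q3]aaa (head 5)
Step 30: aaXa[q3]#aaa (head 4)
Step 31: aaX[q3]a#aaa (head 3)
Step 32: aa[q3]Xa#aaa (head 2)
Step 33: aaa[q0]a#aaa (head 3)
Step 34: aaaX[q1]#aaa (head 4)
Step 35: aaaX#[q2]aaa (head 5)
Step 36: aaaX#a[q2]aa (head 6)
Step 37: aaaX#aa[q2]a (head 7)
Step 38: aaaX#aaa[q2]□ (head 8)
Step 39: aaaX#aa[q3]aa (head 7)
Step 40: aaaX#a[q3]aaa (head 6)
Step 41: aaaX#[q3]aaaa (head 5)
Step 42: aaaX[q3]#aaaa (head 4)
Step 43: aaa[q3]X#aaaa (head 3)
Step 44: aaaa[q0]#aaaa (head 4)
Step 45: aaaa#[q3]aaaa (head 5)
Step 46: aaaa[q3]#aaaa (head 4)
Step 47: aaa[q3]a#aaaa (head 3)
Step 48: aa[q3]aa#aaaa (head 2)
Step 49: a[q3]aaa#aaaa (head 1)
Step 50: [q3]aaaa#aaaa (head 0)
Step 51: [q3]□aaaa#aaaa (head -1)
Step 52: □[qA]aaaa#aaaa (head 0)
The machine is in qA, so it halts and accepts.

Final answer: Accept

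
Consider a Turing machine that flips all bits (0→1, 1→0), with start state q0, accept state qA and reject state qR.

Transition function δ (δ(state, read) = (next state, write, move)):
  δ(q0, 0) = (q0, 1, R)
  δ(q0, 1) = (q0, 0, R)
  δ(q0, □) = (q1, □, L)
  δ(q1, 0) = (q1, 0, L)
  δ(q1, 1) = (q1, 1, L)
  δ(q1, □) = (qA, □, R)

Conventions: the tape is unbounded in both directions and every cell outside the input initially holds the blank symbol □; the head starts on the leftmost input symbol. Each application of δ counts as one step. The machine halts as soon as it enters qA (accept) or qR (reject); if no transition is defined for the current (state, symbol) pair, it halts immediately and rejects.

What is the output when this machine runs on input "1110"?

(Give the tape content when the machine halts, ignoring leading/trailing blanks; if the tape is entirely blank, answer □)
Step 0: [q0]1110 (head at position 0)
Step 1: δ(q0, 1) = (q0, 0, R)  ⊢  0[q0]110 (head at position 1)
Step 2: δ(q0, 1) = (q0, 0, R)  ⊢  00[q0]10 (head at position 2)
Step 3: δ(q0, 1) = (q0, 0, R)  ⊢  000[q0]0 (head at position 3)
Step 4: δ(q0, 0) = (q0, 1, R)  ⊢  0001[q0]□ (head at position 4)
Step 5: δ(q0, □) = (q1, □, L)  ⊢  000[q1]1□ (head at position 3)
Step 6: δ(q1, 1) = (q1, 1, L)  ⊢  00[q1]01□ (head at position 2)
Step 7: δ(q1, 0) = (q1, 0, L)  ⊢  0[q1]001□ (head at position 1)
Step 8: δ(q1, 0) = (q1, 0, L)  ⊢  [q1]0001□ (head at position 0)
Step 9: δ(q1, 0) = (q1, 0, L)  ⊢  [q1]□0001□ (head at position -1)
Step 10: δ(q1, □) = (qA, □, R)  ⊢  □[qA]0001□ (head at position 0)
The machine is in qA, so it halts and accepts.
Tape content when halted (ignoring surrounding blanks): 0001

Final answer: Output: 0001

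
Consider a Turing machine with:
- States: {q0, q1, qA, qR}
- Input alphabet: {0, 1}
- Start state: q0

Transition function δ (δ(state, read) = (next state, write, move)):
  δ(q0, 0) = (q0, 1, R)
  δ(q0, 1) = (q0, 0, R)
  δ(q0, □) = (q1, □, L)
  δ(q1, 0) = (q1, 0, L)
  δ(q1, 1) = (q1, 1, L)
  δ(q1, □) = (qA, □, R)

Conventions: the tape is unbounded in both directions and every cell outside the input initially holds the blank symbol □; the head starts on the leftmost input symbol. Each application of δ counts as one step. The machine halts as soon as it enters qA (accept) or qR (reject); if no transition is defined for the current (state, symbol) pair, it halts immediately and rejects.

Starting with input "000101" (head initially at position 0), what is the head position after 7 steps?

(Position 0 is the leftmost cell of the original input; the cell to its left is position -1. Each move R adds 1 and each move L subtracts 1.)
Step 0: [q0]000101 (head at position 0)
Step 1: δ(q0, 0) = (q0, 1, R)  ⊢  1[q0]00101 (head at position 1)
Step 2: δ(q0, 0) = (q0, 1, R)  ⊢  11[q0]0101 (head at position 2)
Step 3: δ(q0, 0) = (q0, 1, R)  ⊢  111[q0]101 (head at position 3)
Step 4: δ(q0, 1) = (q0, 0, R)  ⊢  1110[q0]01 (head at position 4)
Step 5: δ(q0, 0) = (q0, 1, R)  ⊢  11101[q0]1 (head at position 5)
Step 6: δ(q0, 1) = (q0, 0, R)  ⊢  111010[q0]□ (head at position 6)
Step 7: δ(q0, □) = (q1, □, L)  ⊢  11101[q1]0□ (head at position 5)
Head position after 7 steps: 5

Final answer: Position 5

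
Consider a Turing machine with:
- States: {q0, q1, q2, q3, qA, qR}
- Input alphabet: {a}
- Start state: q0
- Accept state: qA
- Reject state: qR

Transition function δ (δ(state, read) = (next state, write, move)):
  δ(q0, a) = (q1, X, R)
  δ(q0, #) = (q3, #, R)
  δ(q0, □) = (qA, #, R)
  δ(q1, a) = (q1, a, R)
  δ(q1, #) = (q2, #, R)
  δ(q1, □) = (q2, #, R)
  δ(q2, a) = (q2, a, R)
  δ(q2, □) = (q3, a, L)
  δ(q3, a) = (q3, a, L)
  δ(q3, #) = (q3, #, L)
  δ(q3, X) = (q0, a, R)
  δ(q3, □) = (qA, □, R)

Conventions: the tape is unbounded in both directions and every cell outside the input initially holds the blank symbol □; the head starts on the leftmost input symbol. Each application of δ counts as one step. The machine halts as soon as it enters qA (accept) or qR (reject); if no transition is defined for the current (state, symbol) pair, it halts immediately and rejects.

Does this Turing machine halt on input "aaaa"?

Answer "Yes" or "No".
Trace (configuration after each step, as tape_left[state]tape_right with head position):
Step 0: [q0]aaaa (head at position 0)
Step 1: X[q1]aaa (head 1)
Step 2: Xa[q1]aa (head 2)
Step 3: Xaa[q1]a (head 3)
Step 4: Xaaa[q1]□ (head 4)
Step 5: Xaaa#[q2]□ (head 5)
Step 6: Xaaa[q3]#a (head 4)
Step 7: Xaa[q3]a#a (head 3)
Step 8: Xa[q3]aa#a (head 2)
Step 9: X[q3]aaa#a (head 1)
Step 10: [q3]Xaaa#a (head 0)
Step 11: a[q0]aaa#a (head 1)
Step 12: aX[q1]aa#a (head 2)
Step 13: aXa[q1]a#a (head 3)
Step 14: aXaa[q1]#a (head 4)
Step 15: aXaa#[q2]a (head 5)
Step 16: aXaa#a[q2]□ (head 6)
Step 17: aXaa#[q3]aa (head 5)
Step 18: aXaa[q3]#aa (head 4)
Step 19: aXa[q3]a#aa (head 3)
Step 20: aX[q3]aa#aa (head 2)
Step 21: a[q3]Xaa#aa (head 1)
Step 22: aa[q0]aa#aa (head 2)
Step 23: aaX[q1]a#aa (head 3)
Step 24: aaXa[q1]#aa (head 4)
Step 25: aaXa#[q2]aa (head 5)
Step 26: aaXa#a[q2]a (head 6)
Step 27: aaXa#aa[q2]□ (head 7)
Step 28: aaXa#a[q3]aa (head 6)
Step 29: aaXa#[q3]aaa (head 5)
Step 30: aaXa[q3]#aaa (head 4)
Step 31: aaX[q3]a#aaa (head 3)
Step 32: aa[q3]Xa#aaa (head 2)
Step 33: aaa[q0]a#aaa (head 3)
Step 34: aaaX[q1]#aaa (head 4)
Step 35: aaaX#[q2]aaa (head 5)
Step 36: aaaX#a[q2]aa (head 6)
Step 37: aaaX#aa[q2]a (head 7)
Step 38: aaaX#aaa[q2]□ (head 8)
Step 39: aaaX#aa[q3]aa (head 7)
Step 40: aaaX#a[q3]aaa (head 6)
Step 41: aaaX#[q3]aaaa (head 5)
Step 42: aaaX[q3]#aaaa (head 4)
Step 43: aaa[q3]X#aaaa (head 3)
Step 44: aaaa[q0]#aaaa (head 4)
Step 45: aaaa#[q3]aaaa (head 5)
Step 46: aaaa[q3]#aaaa (head 4)
Step 47: aaa[q3]a#aaaa (head 3)
Step 48: aa[q3]aa#aaaa (head 2)
Step 49: a[q3]aaa#aaaa (head 1)
Step 50: [q3]aaaa#aaaa (head 0)
Step 51: [q3]□aaaa#aaaa (head -1)
Step 52: □[qA]aaaa#aaaa (head 0)
The machine is in qA, so it halts and accepts.
It halts after 52 steps.

Final answer: Yes - halts after 52 steps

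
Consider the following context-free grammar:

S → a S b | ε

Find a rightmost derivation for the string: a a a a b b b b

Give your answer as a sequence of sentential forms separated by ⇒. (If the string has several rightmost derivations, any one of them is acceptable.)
Start with S.
Step 1: the rightmost non-terminal is S; apply S → a S b:  a S b
Step 2: the rightmost non-terminal is S; apply S → a S b:  a a S b b
Step 3: the rightmost non-terminal is S; apply S → a S b:  a a a S b b b
Step 4: the rightmost non-terminal is S; apply S → a S b:  a a a a S b b b b
Step 5: the rightmost non-terminal is S; apply S → ε:  a a a a b b b b

Final answer: S ⇒ a S b ⇒ a a S b b ⇒ a a a S b b b ⇒ a a a a S b b b b ⇒ a a a a b b b b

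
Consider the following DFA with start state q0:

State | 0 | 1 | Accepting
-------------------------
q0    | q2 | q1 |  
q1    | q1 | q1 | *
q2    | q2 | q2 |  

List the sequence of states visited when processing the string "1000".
q0 → q1 → q1 → q1 → q1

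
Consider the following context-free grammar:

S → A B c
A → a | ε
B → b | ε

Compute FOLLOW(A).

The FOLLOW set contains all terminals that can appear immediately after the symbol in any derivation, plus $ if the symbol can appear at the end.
A occurs in S → A B c followed by B c. Add FIRST(B) minus ε = {b}; B is nullable (B → ε), so what follows B can also follow A: the terminal c. FOLLOW(A) = {b, c}.

Final answer: {b, c}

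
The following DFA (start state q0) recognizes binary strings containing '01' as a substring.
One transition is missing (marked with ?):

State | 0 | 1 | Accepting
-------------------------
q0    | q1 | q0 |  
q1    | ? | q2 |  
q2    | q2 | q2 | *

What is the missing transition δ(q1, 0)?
q1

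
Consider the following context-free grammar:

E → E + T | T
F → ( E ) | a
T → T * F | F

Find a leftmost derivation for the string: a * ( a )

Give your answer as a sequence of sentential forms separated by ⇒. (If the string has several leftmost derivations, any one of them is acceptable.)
Start with E.
Step 1: the leftmost non-terminal is E; apply E → T:  T
Step 2: the leftmost non-terminal is T; apply T → T * F:  T * F
Step 3: the leftmost non-terminal is T; apply T → F:  F * F
Step 4: the leftmost non-terminal is F; apply F → a:  a * F
Step 5: the leftmost non-terminal is F; apply F → ( E ):  a * ( E )
Step 6: the leftmost non-terminal is E; apply E → T:  a * ( T )
Step 7: the leftmost non-terminal is T; apply T → F:  a * ( F )
Step 8: the leftmost non-terminal is F; apply F → a:  a * ( a )

Final answer: E ⇒ T ⇒ T * F ⇒ F * F ⇒ a * F ⇒ a * ( E ) ⇒ a * ( T ) ⇒ a * ( F ) ⇒ a * ( a )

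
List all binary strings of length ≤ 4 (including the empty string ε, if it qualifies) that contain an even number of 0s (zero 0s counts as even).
Checking every binary string of length 0 to 4:
  Length 0: accepted: ε | rejected: (none)
  Length 1: accepted: 1 | rejected: 0
  Length 2: accepted: 00, 11 | rejected: 01, 10
  Length 3: accepted: 001, 010, 100, 111 | rejected: 000, 011, 101, 110
  Length 4: accepted: 0000, 0011, 0101, 0110, 1001, 1010, 1100, 1111 | rejected: 0001, 0010, 0100, 0111, 1000, 1011, 1101, 1110
Total: 16 string(s).

Final answer: ε, 1, 00, 11, 001, 010, 100, 111, 0000, 0011, 0101, 0110, 1001, 1010, 1100, 1111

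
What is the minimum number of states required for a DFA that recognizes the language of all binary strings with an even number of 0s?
Language: binary strings with an even number of 0s
Lower bound (Myhill–Nerode): the prefixes ε, 0 are pairwise distinguishable:
  ε vs 0: suffix ε distinguishes them (ε has zero 0s (accepted), 0 has one 0 (rejected))
So any DFA needs at least 2 states.
Upper bound: a DFA with 2 states exists (one state per class above).
Minimum states: 2

Final answer: 2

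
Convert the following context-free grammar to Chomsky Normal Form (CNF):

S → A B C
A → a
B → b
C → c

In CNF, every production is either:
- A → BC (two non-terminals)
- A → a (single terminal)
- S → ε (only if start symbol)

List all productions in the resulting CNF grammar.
The grammar has no ε-productions or unit productions to eliminate.
A → a is already in CNF (single terminal) – keep it.
B → b is already in CNF (single terminal) – keep it.
C → c is already in CNF (single terminal) – keep it.
S → A B C has 3 symbols on the right: break it into binary productions S → A X0, X0 → B C.
Resulting CNF grammar (5 productions): A → a; B → b; C → c; S → A X0; X0 → B C

Final answer: A → a; B → b; C → c; S → A X0; X0 → B C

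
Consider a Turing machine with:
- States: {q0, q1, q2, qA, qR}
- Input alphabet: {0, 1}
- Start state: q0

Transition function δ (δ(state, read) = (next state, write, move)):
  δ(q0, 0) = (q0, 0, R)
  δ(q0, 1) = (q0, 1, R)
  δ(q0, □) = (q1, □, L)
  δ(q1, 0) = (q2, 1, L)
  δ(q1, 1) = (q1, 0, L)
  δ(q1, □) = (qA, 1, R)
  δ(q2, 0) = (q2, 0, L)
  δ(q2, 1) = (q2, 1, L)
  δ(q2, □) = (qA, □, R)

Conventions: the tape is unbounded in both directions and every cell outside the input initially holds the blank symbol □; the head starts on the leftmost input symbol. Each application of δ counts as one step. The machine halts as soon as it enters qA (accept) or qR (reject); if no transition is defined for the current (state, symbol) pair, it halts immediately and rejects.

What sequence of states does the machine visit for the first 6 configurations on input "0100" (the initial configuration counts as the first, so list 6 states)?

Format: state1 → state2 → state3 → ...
Step 0: [q0]0100 (head at position 0)
Step 1: δ(q0, 0) = (q0, 0, R)  ⊢  0[q0]100 (head at position 1)
Step 2: δ(q0, 1) = (q0, 1, R)  ⊢  01[q0]00 (head at position 2)
Step 3: δ(q0, 0) = (q0, 0, R)  ⊢  010[q0]0 (head at position 3)
Step 4: δ(q0, 0) = (q0, 0, R)  ⊢  0100[q0]□ (head at position 4)
Step 5: δ(q0, □) = (q1, □, L)  ⊢  010[q1]0□ (head at position 3)
Reading off the states of these 6 configurations: q0 → q0 → q0 → q0 → q0 → q1

Final answer: q0 → q0 → q0 → q0 → q0 → q1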